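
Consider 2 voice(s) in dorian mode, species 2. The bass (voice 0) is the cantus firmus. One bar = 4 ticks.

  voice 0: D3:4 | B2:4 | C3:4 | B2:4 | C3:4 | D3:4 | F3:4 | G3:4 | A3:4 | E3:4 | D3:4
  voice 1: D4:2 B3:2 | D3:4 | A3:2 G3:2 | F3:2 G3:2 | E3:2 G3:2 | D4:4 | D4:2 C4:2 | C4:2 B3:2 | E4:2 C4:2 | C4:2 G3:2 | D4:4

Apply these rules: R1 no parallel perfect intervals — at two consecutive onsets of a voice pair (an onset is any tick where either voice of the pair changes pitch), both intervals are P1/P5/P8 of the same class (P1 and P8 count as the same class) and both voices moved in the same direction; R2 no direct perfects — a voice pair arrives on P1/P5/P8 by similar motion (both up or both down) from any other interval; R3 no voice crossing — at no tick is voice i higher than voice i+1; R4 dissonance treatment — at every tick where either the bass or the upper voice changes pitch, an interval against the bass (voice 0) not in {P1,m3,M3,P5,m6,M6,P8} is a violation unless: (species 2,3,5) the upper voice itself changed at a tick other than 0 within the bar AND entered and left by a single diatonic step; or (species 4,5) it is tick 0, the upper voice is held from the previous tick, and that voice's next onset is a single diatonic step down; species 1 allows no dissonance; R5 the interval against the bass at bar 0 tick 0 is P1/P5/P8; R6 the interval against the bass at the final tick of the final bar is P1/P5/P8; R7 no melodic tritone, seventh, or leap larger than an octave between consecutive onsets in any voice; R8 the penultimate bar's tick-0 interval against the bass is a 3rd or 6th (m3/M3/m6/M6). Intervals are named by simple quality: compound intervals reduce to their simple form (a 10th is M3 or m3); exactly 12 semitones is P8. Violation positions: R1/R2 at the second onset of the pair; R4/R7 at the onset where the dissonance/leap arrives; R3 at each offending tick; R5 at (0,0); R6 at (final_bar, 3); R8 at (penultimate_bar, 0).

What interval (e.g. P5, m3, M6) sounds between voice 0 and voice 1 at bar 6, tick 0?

voice 0=F3 voice 1=D4 -> M6

M6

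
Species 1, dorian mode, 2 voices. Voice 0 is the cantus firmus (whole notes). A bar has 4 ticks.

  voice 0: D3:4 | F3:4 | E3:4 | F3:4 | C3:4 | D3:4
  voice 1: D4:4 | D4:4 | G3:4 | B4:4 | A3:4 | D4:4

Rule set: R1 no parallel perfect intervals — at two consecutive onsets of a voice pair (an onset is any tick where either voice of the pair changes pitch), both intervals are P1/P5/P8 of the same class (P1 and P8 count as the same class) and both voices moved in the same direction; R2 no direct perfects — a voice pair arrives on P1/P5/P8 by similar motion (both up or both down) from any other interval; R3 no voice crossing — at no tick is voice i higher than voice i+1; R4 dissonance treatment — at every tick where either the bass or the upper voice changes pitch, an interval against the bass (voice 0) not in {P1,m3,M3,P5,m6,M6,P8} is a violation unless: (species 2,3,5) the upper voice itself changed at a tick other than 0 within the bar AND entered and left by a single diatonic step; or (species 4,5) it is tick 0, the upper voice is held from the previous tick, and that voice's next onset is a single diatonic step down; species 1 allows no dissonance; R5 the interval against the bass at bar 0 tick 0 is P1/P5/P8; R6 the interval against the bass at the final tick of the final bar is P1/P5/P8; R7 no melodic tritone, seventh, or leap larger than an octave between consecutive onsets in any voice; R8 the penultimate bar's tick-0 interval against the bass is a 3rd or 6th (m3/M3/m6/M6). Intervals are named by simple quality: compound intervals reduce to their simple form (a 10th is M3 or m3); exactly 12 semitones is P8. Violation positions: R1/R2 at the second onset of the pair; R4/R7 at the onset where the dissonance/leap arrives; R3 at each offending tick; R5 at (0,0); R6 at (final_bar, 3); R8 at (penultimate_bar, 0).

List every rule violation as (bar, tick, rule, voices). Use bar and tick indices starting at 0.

bar 0: v0=D3 v1=D4 downbeat P8
bar 1: v0=F3 v1=D4 downbeat M6
bar 2: v0=E3 v1=G3 downbeat m3
bar 3: v0=F3 v1=B4 downbeat TT
bar 4: v0=C3 v1=A3 downbeat M6
bar 5: v0=D3 v1=D4 downbeat P8
  -> R4 @ bar 3 tick 0 v(0, 1): F3/B4 TT untreated
  -> R7 @ bar 3 tick 0 v(1,): G3->B4 leap 16st
  -> R7 @ bar 4 tick 0 v(1,): B4->A3 leap 14st
  -> R2 @ bar 5 tick 0 v(0, 1): C3/A3 M6 -> D3/D4 P8 similar

(3, 0, R4, (0, 1))
(3, 0, R7, (1,))
(4, 0, R7, (1,))
(5, 0, R2, (0, 1))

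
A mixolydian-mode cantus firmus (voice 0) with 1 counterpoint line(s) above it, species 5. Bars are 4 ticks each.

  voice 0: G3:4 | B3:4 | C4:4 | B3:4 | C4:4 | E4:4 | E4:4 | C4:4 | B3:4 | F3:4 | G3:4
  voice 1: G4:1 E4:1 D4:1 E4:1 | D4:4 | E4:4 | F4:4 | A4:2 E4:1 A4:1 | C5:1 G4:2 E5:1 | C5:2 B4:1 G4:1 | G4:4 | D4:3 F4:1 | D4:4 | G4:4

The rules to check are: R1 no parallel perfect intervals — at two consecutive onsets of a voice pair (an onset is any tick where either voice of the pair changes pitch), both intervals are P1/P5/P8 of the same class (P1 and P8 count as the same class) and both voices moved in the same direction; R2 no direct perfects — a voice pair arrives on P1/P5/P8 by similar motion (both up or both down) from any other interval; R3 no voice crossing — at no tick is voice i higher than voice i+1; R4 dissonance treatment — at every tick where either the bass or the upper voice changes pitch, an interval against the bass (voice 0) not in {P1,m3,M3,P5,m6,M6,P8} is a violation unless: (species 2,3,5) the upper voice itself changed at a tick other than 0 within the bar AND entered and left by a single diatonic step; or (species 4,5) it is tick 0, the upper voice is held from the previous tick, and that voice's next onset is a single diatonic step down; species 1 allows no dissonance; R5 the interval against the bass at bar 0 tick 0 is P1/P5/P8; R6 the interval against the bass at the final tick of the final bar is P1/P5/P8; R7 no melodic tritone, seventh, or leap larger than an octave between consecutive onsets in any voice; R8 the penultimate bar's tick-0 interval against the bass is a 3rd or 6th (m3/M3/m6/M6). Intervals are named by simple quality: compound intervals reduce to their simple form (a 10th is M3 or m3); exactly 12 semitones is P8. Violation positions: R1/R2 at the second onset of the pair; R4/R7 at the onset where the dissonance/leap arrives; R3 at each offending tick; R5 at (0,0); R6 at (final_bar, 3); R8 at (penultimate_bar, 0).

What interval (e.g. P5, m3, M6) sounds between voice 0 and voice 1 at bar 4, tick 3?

M6

voice 0=C4 voice 1=A4 -> M6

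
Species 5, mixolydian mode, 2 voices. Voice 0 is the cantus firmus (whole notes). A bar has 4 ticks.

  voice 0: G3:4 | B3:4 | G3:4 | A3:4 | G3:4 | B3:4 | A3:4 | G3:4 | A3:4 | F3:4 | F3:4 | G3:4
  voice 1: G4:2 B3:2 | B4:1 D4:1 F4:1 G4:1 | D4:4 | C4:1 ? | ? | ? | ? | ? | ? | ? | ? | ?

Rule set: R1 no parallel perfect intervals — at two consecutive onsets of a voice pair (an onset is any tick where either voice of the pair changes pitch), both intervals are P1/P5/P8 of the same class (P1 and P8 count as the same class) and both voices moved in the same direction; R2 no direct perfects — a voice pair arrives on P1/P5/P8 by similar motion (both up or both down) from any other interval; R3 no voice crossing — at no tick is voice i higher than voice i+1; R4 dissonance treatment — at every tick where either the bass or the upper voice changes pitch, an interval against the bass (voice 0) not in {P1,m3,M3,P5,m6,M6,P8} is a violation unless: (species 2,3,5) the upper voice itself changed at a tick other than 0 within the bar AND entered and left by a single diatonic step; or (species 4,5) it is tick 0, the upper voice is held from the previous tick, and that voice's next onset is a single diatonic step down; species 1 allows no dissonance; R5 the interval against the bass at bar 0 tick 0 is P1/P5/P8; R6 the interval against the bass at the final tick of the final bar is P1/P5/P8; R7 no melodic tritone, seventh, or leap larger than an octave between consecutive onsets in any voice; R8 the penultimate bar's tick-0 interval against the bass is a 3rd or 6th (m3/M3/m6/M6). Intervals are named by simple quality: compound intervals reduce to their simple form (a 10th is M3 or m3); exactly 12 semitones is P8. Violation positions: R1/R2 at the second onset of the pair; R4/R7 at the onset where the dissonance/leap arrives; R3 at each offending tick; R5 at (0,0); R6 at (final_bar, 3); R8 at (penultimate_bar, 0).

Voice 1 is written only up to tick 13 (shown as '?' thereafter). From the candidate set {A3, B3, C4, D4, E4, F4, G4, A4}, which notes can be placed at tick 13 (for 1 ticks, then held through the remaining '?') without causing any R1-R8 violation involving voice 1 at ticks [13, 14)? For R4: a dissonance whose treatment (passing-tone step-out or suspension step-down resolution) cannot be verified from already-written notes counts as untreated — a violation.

{A3, A4, C4, E4, F4}

A3: legal
B3: violates R4
C4: legal
D4: violates R4
E4: legal
F4: legal
G4: violates R4
A4: legal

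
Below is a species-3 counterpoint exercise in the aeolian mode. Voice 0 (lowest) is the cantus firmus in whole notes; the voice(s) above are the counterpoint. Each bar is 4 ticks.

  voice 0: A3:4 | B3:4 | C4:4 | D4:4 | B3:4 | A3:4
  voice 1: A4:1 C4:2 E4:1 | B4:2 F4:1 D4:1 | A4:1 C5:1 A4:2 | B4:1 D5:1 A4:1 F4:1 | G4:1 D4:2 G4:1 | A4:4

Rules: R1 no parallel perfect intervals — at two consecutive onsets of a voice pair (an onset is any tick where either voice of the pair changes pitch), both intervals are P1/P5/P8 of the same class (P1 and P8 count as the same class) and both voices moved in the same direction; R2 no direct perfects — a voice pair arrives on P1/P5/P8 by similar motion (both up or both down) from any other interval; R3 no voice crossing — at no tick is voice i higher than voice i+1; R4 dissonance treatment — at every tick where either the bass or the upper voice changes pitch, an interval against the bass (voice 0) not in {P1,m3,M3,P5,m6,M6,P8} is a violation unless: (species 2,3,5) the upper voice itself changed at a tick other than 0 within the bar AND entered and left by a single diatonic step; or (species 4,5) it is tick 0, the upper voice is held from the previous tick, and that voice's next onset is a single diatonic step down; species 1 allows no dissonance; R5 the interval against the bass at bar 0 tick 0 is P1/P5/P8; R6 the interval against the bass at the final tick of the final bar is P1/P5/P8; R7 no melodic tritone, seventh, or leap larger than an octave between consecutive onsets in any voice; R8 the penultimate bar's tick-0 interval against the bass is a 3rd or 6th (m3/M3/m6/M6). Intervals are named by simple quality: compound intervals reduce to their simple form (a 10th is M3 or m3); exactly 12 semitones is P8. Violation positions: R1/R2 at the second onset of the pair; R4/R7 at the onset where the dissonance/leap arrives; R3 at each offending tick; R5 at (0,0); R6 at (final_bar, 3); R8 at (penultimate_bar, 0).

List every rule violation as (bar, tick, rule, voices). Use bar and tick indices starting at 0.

bar 0: v0=A3 v1=A4 downbeat P8
bar 1: v0=B3 v1=B4 downbeat P8
bar 2: v0=C4 v1=A4 downbeat M6
bar 3: v0=D4 v1=B4 downbeat M6
bar 4: v0=B3 v1=G4 downbeat m6
bar 5: v0=A3 v1=A4 downbeat P8
  -> R2 @ bar 1 tick 0 v(0, 1): A3/E4 P5 -> B3/B4 P8 similar
  -> R4 @ bar 1 tick 2 v(0, 1): B3/F4 TT untreated
  -> R7 @ bar 1 tick 2 v(1,): B4->F4 leap 6st

(1, 0, R2, (0, 1))
(1, 2, R4, (0, 1))
(1, 2, R7, (1,))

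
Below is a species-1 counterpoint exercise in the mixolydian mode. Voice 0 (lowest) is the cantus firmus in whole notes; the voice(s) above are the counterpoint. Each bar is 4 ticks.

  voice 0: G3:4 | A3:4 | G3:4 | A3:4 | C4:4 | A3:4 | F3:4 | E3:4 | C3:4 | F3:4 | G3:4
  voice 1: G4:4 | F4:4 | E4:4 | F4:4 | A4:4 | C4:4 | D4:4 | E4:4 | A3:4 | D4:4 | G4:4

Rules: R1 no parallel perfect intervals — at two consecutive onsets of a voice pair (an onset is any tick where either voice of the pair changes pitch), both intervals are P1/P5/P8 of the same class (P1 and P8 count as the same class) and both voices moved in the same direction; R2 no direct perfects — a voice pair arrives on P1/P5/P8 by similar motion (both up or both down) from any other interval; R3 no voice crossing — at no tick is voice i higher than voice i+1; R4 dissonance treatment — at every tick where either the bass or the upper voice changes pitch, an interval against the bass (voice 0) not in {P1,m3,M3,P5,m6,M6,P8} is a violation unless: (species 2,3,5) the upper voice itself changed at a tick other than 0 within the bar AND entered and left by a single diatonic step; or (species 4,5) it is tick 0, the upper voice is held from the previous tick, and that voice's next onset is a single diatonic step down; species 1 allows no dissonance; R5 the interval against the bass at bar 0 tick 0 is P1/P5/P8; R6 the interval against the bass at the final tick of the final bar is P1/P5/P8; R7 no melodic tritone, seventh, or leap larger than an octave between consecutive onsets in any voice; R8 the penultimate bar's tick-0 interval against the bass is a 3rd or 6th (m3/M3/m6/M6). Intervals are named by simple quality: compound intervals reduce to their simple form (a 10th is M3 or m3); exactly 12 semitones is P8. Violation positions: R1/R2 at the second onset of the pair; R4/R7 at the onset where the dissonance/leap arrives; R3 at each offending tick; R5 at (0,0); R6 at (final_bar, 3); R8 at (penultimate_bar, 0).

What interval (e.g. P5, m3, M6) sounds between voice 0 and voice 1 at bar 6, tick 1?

M6

voice 0=F3 voice 1=D4 -> M6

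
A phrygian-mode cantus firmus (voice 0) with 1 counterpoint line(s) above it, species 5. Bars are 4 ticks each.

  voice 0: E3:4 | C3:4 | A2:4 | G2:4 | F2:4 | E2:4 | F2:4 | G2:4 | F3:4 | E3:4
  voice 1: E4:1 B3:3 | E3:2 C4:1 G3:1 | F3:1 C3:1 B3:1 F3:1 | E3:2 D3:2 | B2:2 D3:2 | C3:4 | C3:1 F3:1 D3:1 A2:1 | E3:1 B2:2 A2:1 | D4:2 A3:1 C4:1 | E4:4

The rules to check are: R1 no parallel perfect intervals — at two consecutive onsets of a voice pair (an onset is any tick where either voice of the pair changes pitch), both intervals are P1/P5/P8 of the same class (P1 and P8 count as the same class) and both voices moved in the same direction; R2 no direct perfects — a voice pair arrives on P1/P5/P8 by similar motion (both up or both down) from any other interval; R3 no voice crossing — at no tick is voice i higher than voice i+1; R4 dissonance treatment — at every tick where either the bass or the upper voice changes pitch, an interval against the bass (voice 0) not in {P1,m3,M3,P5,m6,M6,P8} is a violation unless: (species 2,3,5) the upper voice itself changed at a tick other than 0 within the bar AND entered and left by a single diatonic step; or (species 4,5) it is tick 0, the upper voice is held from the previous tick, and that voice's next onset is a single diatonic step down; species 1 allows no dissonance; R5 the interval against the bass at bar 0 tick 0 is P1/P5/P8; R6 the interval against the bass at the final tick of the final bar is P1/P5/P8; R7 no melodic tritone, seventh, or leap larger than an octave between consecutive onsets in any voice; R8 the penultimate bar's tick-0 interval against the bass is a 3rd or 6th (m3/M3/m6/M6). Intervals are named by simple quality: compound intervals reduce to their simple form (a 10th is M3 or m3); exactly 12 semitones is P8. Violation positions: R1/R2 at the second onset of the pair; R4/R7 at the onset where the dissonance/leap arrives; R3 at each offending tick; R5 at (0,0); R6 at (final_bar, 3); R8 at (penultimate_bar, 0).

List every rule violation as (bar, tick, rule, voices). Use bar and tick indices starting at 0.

(2, 2, R4, (0, 1))
(2, 2, R7, (1,))
(2, 3, R7, (1,))
(4, 0, R4, (0, 1))
(7, 3, R4, (0, 1))
(8, 0, R7, (0,))
(8, 0, R7, (1,))

bar 0: v0=E3 v1=E4 downbeat P8
bar 1: v0=C3 v1=E3 downbeat M3
bar 2: v0=A2 v1=F3 downbeat m6
bar 3: v0=G2 v1=E3 downbeat M6
bar 4: v0=F2 v1=B2 downbeat TT
bar 5: v0=E2 v1=C3 downbeat m6
bar 6: v0=F2 v1=C3 downbeat P5
bar 7: v0=G2 v1=E3 downbeat M6
bar 8: v0=F3 v1=D4 downbeat M6
bar 9: v0=E3 v1=E4 downbeat P8
  -> R4 @ bar 2 tick 2 v(0, 1): A2/B3 M2 untreated
  -> R7 @ bar 2 tick 2 v(1,): C3->B3 leap 11st
  -> R7 @ bar 2 tick 3 v(1,): B3->F3 leap 6st
  -> R4 @ bar 4 tick 0 v(0, 1): F2/B2 TT untreated
  -> R4 @ bar 7 tick 3 v(0, 1): G2/A2 M2 untreated
  -> R7 @ bar 8 tick 0 v(0,): G2->F3 leap 10st
  -> R7 @ bar 8 tick 0 v(1,): A2->D4 leap 17st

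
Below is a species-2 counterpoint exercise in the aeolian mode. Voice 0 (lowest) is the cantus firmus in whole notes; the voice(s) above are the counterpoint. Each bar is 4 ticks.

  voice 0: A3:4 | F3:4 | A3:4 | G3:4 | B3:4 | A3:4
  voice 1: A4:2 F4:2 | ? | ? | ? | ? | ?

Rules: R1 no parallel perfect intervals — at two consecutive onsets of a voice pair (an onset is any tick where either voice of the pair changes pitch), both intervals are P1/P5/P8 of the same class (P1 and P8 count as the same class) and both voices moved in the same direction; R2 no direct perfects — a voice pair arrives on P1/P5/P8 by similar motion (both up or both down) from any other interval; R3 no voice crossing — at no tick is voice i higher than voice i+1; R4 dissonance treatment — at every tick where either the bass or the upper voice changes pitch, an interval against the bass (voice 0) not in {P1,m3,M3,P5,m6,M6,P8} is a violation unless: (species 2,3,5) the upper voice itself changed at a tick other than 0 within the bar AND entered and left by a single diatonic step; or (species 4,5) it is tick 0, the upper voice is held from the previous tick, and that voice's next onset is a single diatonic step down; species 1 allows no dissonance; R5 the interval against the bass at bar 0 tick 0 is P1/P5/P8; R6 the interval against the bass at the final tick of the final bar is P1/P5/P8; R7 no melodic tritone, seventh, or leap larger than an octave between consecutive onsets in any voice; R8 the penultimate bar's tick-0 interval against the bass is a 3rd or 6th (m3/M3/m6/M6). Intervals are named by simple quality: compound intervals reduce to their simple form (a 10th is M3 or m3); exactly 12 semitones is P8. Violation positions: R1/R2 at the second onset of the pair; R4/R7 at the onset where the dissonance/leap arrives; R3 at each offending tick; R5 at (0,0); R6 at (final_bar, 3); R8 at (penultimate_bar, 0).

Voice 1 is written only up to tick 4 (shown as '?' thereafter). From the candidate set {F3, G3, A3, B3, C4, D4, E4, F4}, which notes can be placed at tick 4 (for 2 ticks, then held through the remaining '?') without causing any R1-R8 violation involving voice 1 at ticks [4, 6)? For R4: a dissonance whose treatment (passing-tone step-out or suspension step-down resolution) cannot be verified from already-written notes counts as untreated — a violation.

F3: violates R2
G3: violates R4,R7
A3: legal
B3: violates R4,R7
C4: violates R2
D4: legal
E4: violates R4
F4: legal

{A3, D4, F4}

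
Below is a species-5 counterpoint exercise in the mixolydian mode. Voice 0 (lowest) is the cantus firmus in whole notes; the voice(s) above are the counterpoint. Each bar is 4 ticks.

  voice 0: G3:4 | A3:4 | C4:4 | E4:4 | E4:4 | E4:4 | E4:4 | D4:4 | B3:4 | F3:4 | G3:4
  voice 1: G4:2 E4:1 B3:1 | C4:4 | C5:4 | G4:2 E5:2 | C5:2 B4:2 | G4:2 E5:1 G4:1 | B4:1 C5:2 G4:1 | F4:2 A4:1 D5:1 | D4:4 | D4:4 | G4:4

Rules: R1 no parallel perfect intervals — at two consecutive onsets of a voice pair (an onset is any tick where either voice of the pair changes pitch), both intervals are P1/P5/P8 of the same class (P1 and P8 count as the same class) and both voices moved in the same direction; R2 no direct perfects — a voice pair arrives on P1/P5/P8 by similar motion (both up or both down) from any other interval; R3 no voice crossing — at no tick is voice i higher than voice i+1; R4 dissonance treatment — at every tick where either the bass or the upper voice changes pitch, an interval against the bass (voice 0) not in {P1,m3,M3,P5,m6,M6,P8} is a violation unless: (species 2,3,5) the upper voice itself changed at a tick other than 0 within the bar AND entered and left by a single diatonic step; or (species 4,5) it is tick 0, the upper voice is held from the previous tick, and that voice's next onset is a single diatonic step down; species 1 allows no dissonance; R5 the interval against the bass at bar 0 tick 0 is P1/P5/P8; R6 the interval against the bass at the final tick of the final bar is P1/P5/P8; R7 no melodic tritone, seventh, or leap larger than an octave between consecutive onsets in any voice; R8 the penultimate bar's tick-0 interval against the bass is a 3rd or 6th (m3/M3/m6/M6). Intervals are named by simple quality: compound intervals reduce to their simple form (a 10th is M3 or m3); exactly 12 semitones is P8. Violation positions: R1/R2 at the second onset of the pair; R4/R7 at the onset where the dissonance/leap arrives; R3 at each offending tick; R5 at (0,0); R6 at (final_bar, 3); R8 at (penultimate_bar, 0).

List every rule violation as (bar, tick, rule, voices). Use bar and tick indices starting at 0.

(2, 0, R2, (0, 1))
(9, 0, R7, (0,))
(10, 0, R2, (0, 1))

bar 0: v0=G3 v1=G4 downbeat P8
bar 1: v0=A3 v1=C4 downbeat m3
bar 2: v0=C4 v1=C5 downbeat P8
bar 3: v0=E4 v1=G4 downbeat m3
bar 4: v0=E4 v1=C5 downbeat m6
bar 5: v0=E4 v1=G4 downbeat m3
bar 6: v0=E4 v1=B4 downbeat P5
bar 7: v0=D4 v1=F4 downbeat m3
bar 8: v0=B3 v1=D4 downbeat m3
bar 9: v0=F3 v1=D4 downbeat M6
bar 10: v0=G3 v1=G4 downbeat P8
  -> R2 @ bar 2 tick 0 v(0, 1): A3/C4 m3 -> C4/C5 P8 similar
  -> R7 @ bar 9 tick 0 v(0,): B3->F3 leap 6st
  -> R2 @ bar 10 tick 0 v(0, 1): F3/D4 M6 -> G3/G4 P8 similar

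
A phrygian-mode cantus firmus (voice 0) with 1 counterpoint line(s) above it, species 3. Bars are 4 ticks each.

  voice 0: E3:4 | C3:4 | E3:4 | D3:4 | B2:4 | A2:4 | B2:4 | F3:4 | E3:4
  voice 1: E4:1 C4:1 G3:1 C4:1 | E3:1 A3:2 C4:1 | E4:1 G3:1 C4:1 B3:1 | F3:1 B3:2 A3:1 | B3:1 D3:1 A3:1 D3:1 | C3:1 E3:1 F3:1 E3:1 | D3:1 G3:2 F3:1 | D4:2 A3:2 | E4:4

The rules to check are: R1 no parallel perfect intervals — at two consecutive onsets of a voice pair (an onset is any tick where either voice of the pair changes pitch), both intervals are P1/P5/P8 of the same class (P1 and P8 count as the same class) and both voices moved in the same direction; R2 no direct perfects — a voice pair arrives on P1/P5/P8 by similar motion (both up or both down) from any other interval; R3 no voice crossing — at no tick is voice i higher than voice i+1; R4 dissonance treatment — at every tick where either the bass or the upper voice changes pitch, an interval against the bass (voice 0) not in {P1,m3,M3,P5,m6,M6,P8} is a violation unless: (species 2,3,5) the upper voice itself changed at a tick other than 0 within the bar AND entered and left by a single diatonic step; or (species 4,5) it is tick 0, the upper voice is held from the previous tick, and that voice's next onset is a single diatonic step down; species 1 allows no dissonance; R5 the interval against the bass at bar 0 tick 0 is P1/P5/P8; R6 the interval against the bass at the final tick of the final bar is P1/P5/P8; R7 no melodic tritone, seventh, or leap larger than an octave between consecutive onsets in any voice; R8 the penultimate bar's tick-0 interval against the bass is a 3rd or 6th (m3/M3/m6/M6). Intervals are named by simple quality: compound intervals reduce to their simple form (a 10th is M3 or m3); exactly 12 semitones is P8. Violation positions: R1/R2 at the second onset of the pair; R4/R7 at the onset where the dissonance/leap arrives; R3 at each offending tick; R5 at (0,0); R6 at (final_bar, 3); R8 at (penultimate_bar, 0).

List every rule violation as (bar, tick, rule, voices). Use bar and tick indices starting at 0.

(2, 0, R1, (0, 1))
(3, 0, R7, (1,))
(3, 1, R7, (1,))
(4, 2, R4, (0, 1))
(6, 3, R4, (0, 1))
(7, 0, R7, (0,))

bar 0: v0=E3 v1=E4 downbeat P8
bar 1: v0=C3 v1=E3 downbeat M3
bar 2: v0=E3 v1=E4 downbeat P8
bar 3: v0=D3 v1=F3 downbeat m3
bar 4: v0=B2 v1=B3 downbeat P8
bar 5: v0=A2 v1=C3 downbeat m3
bar 6: v0=B2 v1=D3 downbeat m3
bar 7: v0=F3 v1=D4 downbeat M6
bar 8: v0=E3 v1=E4 downbeat P8
  -> R1 @ bar 2 tick 0 v(0, 1): C3/C4 P8 -> E3/E4 P8 similar
  -> R7 @ bar 3 tick 0 v(1,): B3->F3 leap 6st
  -> R7 @ bar 3 tick 1 v(1,): F3->B3 leap 6st
  -> R4 @ bar 4 tick 2 v(0, 1): B2/A3 m7 untreated
  -> R4 @ bar 6 tick 3 v(0, 1): B2/F3 TT untreated
  -> R7 @ bar 7 tick 0 v(0,): B2->F3 leap 6st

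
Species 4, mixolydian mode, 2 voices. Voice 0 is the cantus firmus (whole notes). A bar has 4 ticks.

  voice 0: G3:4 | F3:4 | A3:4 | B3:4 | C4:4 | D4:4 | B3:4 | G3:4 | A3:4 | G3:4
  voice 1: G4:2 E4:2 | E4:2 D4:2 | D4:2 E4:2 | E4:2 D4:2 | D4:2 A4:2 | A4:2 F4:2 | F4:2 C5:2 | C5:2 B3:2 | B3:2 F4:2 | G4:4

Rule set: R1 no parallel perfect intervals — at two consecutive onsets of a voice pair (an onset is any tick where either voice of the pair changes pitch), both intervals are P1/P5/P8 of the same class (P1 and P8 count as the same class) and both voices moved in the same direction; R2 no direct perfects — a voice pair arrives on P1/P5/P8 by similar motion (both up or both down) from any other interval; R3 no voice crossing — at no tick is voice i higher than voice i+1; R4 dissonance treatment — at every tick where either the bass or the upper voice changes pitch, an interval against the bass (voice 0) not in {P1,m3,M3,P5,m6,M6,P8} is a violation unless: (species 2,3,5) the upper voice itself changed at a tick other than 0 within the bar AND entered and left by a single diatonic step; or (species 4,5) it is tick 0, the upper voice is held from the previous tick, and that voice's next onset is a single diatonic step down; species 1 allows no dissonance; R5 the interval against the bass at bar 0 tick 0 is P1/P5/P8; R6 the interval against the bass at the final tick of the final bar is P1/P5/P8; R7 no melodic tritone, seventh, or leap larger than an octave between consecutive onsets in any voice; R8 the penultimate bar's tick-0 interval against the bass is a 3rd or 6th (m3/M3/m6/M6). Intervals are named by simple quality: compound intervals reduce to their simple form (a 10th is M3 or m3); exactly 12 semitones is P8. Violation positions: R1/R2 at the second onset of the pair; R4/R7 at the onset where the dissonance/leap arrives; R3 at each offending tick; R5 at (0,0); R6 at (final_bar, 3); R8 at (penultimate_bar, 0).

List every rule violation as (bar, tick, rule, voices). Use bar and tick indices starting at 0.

bar 0: v0=G3 v1=G4 downbeat P8
bar 1: v0=F3 v1=E4 downbeat M7
bar 2: v0=A3 v1=D4 downbeat P4
bar 3: v0=B3 v1=E4 downbeat P4
bar 4: v0=C4 v1=D4 downbeat M2
bar 5: v0=D4 v1=A4 downbeat P5
bar 6: v0=B3 v1=F4 downbeat TT
bar 7: v0=G3 v1=C5 downbeat P4
bar 8: v0=A3 v1=B3 downbeat M2
bar 9: v0=G3 v1=G4 downbeat P8
  -> R4 @ bar 2 tick 0 v(0, 1): A3/D4 P4 untreated
  -> R4 @ bar 4 tick 0 v(0, 1): C4/D4 M2 untreated
  -> R4 @ bar 6 tick 0 v(0, 1): B3/F4 TT untreated
  -> R4 @ bar 6 tick 2 v(0, 1): B3/C5 m2 untreated
  -> R4 @ bar 7 tick 0 v(0, 1): G3/C5 P4 untreated
  -> R7 @ bar 7 tick 2 v(1,): C5->B3 leap 13st
  -> R4 @ bar 8 tick 0 v(0, 1): A3/B3 M2 untreated
  -> R8 @ bar 8 tick 0 v(0, 1): penult M2 not 3rd/6th
  -> R7 @ bar 8 tick 2 v(1,): B3->F4 leap 6st

(2, 0, R4, (0, 1))
(4, 0, R4, (0, 1))
(6, 0, R4, (0, 1))
(6, 2, R4, (0, 1))
(7, 0, R4, (0, 1))
(7, 2, R7, (1,))
(8, 0, R4, (0, 1))
(8, 0, R8, (0, 1))
(8, 2, R7, (1,))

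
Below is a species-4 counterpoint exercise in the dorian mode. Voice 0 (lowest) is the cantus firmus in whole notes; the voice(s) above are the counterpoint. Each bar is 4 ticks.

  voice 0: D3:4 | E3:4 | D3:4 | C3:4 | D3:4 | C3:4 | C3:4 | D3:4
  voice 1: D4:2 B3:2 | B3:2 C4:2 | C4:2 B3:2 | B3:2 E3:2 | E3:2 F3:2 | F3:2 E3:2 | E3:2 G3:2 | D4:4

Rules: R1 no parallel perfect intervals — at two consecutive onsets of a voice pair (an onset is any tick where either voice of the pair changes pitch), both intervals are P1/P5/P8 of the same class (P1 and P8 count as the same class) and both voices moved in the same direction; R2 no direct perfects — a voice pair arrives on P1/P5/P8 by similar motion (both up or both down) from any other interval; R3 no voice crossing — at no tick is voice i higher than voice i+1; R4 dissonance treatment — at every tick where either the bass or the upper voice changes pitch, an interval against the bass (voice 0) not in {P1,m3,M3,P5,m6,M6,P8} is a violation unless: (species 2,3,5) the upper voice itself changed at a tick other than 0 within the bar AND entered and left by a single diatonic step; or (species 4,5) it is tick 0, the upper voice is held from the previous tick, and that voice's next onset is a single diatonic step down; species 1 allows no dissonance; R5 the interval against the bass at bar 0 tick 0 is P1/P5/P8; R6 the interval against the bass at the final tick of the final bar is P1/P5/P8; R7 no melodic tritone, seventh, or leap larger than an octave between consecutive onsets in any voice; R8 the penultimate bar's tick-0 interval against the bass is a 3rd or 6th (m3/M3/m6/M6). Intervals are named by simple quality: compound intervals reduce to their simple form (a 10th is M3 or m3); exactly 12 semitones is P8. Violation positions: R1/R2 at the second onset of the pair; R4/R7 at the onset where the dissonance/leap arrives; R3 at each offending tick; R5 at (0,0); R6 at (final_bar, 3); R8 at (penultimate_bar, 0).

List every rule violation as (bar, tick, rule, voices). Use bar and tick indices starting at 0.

bar 0: v0=D3 v1=D4 downbeat P8
bar 1: v0=E3 v1=B3 downbeat P5
bar 2: v0=D3 v1=C4 downbeat m7
bar 3: v0=C3 v1=B3 downbeat M7
bar 4: v0=D3 v1=E3 downbeat M2
bar 5: v0=C3 v1=F3 downbeat P4
bar 6: v0=C3 v1=E3 downbeat M3
bar 7: v0=D3 v1=D4 downbeat P8
  -> R4 @ bar 3 tick 0 v(0, 1): C3/B3 M7 untreated
  -> R4 @ bar 4 tick 0 v(0, 1): D3/E3 M2 untreated
  -> R2 @ bar 7 tick 0 v(0, 1): C3/G3 P5 -> D3/D4 P8 similar

(3, 0, R4, (0, 1))
(4, 0, R4, (0, 1))
(7, 0, R2, (0, 1))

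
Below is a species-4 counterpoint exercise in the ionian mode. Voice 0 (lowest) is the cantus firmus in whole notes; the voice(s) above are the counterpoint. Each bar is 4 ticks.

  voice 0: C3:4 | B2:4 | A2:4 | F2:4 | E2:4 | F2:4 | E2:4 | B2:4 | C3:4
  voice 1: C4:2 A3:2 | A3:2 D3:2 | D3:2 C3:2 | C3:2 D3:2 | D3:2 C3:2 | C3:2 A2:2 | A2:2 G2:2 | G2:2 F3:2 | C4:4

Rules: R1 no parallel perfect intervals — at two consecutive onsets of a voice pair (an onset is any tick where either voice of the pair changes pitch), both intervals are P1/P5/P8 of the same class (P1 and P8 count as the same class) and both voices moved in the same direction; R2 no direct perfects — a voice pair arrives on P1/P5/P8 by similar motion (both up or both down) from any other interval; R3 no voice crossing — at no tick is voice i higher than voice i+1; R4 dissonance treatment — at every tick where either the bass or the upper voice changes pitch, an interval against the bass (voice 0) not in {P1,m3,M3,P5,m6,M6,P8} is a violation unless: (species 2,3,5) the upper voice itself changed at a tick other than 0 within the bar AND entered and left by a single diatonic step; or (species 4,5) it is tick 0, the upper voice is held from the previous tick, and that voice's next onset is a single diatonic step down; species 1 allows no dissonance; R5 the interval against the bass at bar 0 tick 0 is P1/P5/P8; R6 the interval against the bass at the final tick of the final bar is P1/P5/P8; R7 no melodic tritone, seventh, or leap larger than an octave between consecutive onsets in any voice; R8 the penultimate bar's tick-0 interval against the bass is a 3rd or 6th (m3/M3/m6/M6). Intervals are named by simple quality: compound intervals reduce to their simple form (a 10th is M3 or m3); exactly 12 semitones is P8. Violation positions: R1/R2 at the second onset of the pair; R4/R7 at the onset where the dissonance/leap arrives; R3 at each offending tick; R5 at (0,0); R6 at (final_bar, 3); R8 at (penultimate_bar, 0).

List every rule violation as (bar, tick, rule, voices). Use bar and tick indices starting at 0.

bar 0: v0=C3 v1=C4 downbeat P8
bar 1: v0=B2 v1=A3 downbeat m7
bar 2: v0=A2 v1=D3 downbeat P4
bar 3: v0=F2 v1=C3 downbeat P5
bar 4: v0=E2 v1=D3 downbeat m7
bar 5: v0=F2 v1=C3 downbeat P5
bar 6: v0=E2 v1=A2 downbeat P4
bar 7: v0=B2 v1=G2 downbeat M3
bar 8: v0=C3 v1=C4 downbeat P8
  -> R4 @ bar 1 tick 0 v(0, 1): B2/A3 m7 untreated
  -> R3 @ bar 7 tick 0 v(0, 1): B2 above G2
  -> R3 @ bar 7 tick 1 v(0, 1): B2 above G2
  -> R4 @ bar 7 tick 2 v(0, 1): B2/F3 TT untreated
  -> R7 @ bar 7 tick 2 v(1,): G2->F3 leap 10st
  -> R2 @ bar 8 tick 0 v(0, 1): B2/F3 TT -> C3/C4 P8 similar

(1, 0, R4, (0, 1))
(7, 0, R3, (0, 1))
(7, 1, R3, (0, 1))
(7, 2, R4, (0, 1))
(7, 2, R7, (1,))
(8, 0, R2, (0, 1))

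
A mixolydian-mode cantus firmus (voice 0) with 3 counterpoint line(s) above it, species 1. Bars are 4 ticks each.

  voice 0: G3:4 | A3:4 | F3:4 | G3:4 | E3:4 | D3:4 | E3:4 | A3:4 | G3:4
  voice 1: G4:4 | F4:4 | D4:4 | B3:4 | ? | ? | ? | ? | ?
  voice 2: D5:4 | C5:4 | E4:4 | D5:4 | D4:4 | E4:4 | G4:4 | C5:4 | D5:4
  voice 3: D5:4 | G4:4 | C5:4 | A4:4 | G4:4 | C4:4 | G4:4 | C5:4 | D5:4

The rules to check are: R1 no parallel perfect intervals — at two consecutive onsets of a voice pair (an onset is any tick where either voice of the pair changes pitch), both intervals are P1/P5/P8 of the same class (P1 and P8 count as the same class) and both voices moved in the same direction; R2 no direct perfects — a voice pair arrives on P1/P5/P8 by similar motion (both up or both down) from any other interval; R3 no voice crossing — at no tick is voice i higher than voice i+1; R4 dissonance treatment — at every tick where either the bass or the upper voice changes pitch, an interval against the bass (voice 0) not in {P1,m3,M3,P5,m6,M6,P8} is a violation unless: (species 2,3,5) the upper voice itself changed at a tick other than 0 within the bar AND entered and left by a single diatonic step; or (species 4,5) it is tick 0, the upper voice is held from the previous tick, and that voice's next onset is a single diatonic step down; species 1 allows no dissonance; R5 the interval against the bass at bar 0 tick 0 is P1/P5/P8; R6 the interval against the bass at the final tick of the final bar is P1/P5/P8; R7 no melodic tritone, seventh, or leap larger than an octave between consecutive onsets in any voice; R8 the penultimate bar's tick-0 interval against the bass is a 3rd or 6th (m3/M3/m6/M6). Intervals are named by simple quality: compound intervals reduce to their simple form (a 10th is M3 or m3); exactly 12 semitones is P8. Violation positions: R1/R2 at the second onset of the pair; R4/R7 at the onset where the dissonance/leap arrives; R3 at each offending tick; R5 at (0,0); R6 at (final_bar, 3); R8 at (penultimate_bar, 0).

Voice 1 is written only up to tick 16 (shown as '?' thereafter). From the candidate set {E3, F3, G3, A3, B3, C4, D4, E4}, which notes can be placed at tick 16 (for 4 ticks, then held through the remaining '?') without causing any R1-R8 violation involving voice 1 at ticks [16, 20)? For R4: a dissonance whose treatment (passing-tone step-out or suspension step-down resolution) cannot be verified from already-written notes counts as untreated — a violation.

{B3, C4}

E3: violates R2
F3: violates R4,R7
G3: violates R2
A3: violates R4
B3: legal
C4: legal
D4: violates R4
E4: violates R3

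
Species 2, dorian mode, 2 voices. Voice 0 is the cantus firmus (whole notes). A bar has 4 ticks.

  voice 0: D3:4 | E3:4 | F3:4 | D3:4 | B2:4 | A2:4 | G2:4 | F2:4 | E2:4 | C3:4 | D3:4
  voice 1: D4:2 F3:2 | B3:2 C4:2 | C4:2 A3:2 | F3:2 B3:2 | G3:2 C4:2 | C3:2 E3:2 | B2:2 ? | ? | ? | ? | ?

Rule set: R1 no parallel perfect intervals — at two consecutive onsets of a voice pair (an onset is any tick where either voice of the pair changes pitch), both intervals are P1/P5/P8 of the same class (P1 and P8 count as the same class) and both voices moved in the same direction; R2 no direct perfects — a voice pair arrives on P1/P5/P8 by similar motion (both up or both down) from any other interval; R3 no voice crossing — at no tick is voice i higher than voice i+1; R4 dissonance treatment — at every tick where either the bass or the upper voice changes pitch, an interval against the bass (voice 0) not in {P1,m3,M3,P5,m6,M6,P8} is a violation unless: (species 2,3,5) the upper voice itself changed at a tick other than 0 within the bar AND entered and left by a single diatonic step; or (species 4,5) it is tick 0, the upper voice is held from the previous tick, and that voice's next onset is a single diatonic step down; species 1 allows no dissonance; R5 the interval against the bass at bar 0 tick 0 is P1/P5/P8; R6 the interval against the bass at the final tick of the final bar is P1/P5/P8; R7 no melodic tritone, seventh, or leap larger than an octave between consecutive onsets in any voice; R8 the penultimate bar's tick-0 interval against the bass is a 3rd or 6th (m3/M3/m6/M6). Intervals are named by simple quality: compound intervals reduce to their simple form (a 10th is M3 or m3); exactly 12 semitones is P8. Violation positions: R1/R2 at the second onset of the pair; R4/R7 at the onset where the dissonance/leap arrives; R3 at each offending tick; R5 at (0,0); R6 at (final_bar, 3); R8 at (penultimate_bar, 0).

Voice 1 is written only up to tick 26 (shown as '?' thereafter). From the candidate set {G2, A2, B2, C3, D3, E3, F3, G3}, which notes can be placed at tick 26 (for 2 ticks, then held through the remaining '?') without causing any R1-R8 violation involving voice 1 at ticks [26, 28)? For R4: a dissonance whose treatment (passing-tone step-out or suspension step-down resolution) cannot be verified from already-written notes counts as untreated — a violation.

{B2, D3, E3, G2, G3}

G2: legal
A2: violates R4
B2: legal
C3: violates R4
D3: legal
E3: legal
F3: violates R4,R7
G3: legal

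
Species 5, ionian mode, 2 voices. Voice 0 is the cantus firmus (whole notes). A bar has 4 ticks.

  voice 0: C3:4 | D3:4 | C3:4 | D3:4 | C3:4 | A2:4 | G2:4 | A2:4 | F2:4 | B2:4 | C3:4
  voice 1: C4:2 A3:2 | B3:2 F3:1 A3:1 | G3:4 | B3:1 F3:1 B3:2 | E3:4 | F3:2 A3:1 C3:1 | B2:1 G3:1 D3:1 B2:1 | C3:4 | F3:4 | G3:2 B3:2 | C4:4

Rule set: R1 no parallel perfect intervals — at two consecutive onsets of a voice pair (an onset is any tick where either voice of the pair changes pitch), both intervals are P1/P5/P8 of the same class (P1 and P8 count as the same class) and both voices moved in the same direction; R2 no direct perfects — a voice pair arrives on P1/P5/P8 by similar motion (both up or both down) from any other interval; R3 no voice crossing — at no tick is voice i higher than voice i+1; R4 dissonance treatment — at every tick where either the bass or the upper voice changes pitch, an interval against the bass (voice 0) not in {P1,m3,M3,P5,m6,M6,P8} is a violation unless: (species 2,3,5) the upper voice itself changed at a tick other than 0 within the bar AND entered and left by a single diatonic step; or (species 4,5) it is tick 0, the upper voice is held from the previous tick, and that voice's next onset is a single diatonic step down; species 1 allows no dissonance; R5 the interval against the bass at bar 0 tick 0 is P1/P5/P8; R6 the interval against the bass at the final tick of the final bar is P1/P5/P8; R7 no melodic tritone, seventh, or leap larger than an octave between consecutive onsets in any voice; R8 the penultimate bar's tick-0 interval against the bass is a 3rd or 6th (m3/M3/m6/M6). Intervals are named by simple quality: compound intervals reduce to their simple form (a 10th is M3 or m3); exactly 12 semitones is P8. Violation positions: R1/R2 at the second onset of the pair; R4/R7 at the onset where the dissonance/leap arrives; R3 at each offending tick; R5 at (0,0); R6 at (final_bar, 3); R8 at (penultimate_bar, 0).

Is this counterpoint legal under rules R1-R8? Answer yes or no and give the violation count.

No (6 violations)

bar 0: v0=C3 v1=C4 (P8)
bar 1: v0=D3 v1=B3 (M6)
bar 2: v0=C3 v1=G3 (P5)
bar 3: v0=D3 v1=B3 (M6)
bar 4: v0=C3 v1=E3 (M3)
bar 5: v0=A2 v1=F3 (m6)
bar 6: v0=G2 v1=B2 (M3)
bar 7: v0=A2 v1=C3 (m3)
bar 8: v0=F2 v1=F3 (P8)
bar 9: v0=B2 v1=G3 (m6)
bar 10: v0=C3 v1=C4 (P8)
  R7 @ bar1.2: B3->F3 leap 6st
  R1 @ bar2.0: D3/A3 P5 -> C3/G3 P5 similar
  R7 @ bar3.1: B3->F3 leap 6st
  R7 @ bar3.2: F3->B3 leap 6st
  R7 @ bar9.0: F2->B2 leap 6st
  R1 @ bar10.0: B2/B3 P8 -> C3/C4 P8 similar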